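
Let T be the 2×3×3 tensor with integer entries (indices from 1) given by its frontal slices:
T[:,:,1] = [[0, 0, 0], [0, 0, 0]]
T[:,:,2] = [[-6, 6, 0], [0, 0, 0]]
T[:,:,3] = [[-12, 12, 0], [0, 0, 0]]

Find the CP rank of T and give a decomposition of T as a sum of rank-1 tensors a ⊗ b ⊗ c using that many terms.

Lower bound: T ≠ 0 (e.g. T[1,1,2] = -6), so rank(T) ≥ 1.
Upper bound: if T = a ⊗ b ⊗ c then every fibre of T is a multiple of the corresponding factor, so read the factors off the fibres through the nonzero entry T[1,1,2] = -6.
The mode-1 fibre T[:,1,2] = [-6, 0] gives a = [1, 0] (primitive direction); the mode-2 fibre T[1,:,2] = [-6, 6, 0] gives b = [1, -1, 0]; then c[k] = T[1,1,k] / (a[1]·b[1]) = [0, -6, -12] / 1 = [0, -6, -12].
Expanding [1, 0] ⊗ [1, -1, 0] ⊗ [0, -6, -12] reproduces all 18 entries of T, so T = [1, 0] ⊗ [1, -1, 0] ⊗ [0, -6, -12] and rank(T) ≤ 1.
These bounds meet, so rank(T) = 1.
Check entry T[1,2,1] = 0: (1)·(-1)·(0) = 0.

rank(T) = 1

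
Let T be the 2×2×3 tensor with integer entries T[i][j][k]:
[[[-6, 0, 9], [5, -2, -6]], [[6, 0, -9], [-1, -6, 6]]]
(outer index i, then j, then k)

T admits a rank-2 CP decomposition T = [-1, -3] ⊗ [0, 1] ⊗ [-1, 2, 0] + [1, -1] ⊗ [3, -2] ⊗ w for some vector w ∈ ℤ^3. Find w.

Subtract the known terms from T to get the rank-1 residual R = [1, -1] ⊗ [3, -2] ⊗ w, so R[i,j,k] = a[i]·b[j]·w[k]. Pick indices with nonzero a[0]·b[0] = (1)·(3) = 3. Only the fibre through (0,0,·) is needed: R[0,0,:] = T[0,0,:] − Σₗ aₗ[0]bₗ[0]cₗ = [-6, 0, 9] − (-1)·(0)·[-1, 2, 0] = [-6, 0, 9]. Then w[k] = R[0,0,k] / 3 for each k, giving w = [-6, 0, 9] / 3 = [-2, 0, 3].

w = [-2, 0, 3]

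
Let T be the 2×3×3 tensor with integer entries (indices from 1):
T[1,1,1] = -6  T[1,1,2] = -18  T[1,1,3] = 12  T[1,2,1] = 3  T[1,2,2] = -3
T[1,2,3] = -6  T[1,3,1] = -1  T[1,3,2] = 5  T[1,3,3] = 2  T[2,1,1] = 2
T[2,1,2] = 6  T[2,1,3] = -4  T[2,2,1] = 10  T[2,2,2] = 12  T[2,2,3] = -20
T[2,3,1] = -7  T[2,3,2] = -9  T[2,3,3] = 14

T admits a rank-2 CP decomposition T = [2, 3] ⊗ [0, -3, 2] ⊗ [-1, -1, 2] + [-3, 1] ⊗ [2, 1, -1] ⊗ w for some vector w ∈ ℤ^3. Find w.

Subtract the known terms from T to get the rank-1 residual R = [-3, 1] ⊗ [2, 1, -1] ⊗ w, so R[i,j,k] = a[i]·b[j]·w[k]. Pick indices with nonzero a[1]·b[1] = (-3)·(2) = -6. Only the fibre through (1,1,·) is needed: R[1,1,:] = T[1,1,:] − Σₗ aₗ[1]bₗ[1]cₗ = [-6, -18, 12] − (2)·(0)·[-1, -1, 2] = [-6, -18, 12]. Then w[k] = R[1,1,k] / -6 for each k, giving w = [-6, -18, 12] / -6 = [1, 3, -2].

w = [1, 3, -2]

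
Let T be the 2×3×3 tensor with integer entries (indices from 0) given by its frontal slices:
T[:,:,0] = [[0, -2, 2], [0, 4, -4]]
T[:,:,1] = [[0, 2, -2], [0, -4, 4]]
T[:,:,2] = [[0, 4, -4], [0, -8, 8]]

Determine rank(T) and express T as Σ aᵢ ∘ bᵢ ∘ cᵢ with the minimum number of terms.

Lower bound: T ≠ 0 (e.g. T[0,1,0] = -2), so rank(T) ≥ 1.
Upper bound: if T = a ∘ b ∘ c then every fibre of T is a multiple of the corresponding factor, so read the factors off the fibres through the nonzero entry T[0,1,0] = -2.
The mode-1 fibre T[:,1,0] = [-2, 4] gives a = (1, -2) (primitive direction); the mode-2 fibre T[0,:,0] = [0, -2, 2] gives b = (0, 1, -1); then c[k] = T[0,1,k] / (a[0]·b[1]) = [-2, 2, 4] / 1 = (-2, 2, 4).
Expanding (1, -2) ∘ (0, 1, -1) ∘ (-2, 2, 4) reproduces all 18 entries of T, so T = (1, -2) ∘ (0, 1, -1) ∘ (-2, 2, 4) and rank(T) ≤ 1.
These bounds meet, so rank(T) = 1.

rank(T) = 1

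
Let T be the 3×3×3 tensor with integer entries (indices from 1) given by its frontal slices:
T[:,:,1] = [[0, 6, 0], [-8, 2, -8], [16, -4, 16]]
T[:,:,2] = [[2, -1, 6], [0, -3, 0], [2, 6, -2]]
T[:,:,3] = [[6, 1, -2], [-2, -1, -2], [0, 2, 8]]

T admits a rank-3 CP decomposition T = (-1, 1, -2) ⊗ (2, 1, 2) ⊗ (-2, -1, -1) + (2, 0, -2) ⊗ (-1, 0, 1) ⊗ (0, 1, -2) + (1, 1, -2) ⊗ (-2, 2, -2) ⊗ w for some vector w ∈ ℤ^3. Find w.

Subtract the known terms from T to get the rank-1 residual R = (1, 1, -2) ⊗ (-2, 2, -2) ⊗ w, so R[i,j,k] = a[i]·b[j]·w[k]. Pick indices with nonzero a[1]·b[1] = (1)·(-2) = -2. Only the fibre through (1,1,·) is needed: R[1,1,:] = T[1,1,:] − Σₗ aₗ[1]bₗ[1]cₗ = [0, 2, 6] − (-1)·(2)·(-2, -1, -1) − (2)·(-1)·(0, 1, -2) = [-4, 2, 0]. Then w[k] = R[1,1,k] / -2 for each k, giving w = [-4, 2, 0] / -2 = (2, -1, 0).

w = (2, -1, 0)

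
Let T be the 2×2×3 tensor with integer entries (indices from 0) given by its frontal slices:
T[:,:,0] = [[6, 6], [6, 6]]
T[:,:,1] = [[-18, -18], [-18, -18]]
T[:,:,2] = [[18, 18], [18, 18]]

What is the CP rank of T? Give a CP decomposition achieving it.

Lower bound: T ≠ 0 (e.g. T[0,0,0] = 6), so rank(T) ≥ 1.
Upper bound: the mode-1 fibre T[:,0,0] = [6, 6] gives a = (1, 1) (primitive direction); the mode-2 fibre T[0,:,0] = [6, 6] gives b = (1, 1); then c[k] = T[0,0,k] / (a[0]·b[0]) = [6, -18, 18] / 1 = (6, -18, 18).
Expanding (1, 1) ∘ (1, 1) ∘ (6, -18, 18) reproduces all 12 entries of T, so T = (1, 1) ∘ (1, 1) ∘ (6, -18, 18) and rank(T) ≤ 1.
These bounds meet, so rank(T) = 1.

rank(T) = 1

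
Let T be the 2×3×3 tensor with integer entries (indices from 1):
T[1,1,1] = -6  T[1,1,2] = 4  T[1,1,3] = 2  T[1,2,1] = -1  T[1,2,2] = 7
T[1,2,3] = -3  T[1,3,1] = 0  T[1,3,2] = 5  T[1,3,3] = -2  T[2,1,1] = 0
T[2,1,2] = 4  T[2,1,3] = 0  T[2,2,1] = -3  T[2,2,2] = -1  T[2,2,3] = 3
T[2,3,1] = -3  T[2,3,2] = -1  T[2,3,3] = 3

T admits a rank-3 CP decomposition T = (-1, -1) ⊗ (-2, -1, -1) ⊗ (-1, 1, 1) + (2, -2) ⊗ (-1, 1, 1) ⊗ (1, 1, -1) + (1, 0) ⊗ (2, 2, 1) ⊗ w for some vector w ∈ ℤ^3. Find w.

w = (-1, 2, -1)

Subtract the known terms from T to get the rank-1 residual R = (1, 0) ⊗ (2, 2, 1) ⊗ w, so R[i,j,k] = a[i]·b[j]·w[k]. Pick indices with nonzero a[1]·b[1] = (1)·(2) = 2. Only the fibre through (1,1,·) is needed: R[1,1,:] = T[1,1,:] − Σₗ aₗ[1]bₗ[1]cₗ = [-6, 4, 2] − (-1)·(-2)·(-1, 1, 1) − (2)·(-1)·(1, 1, -1) = [-2, 4, -2]. Then w[k] = R[1,1,k] / 2 for each k, giving w = [-2, 4, -2] / 2 = (-1, 2, -1).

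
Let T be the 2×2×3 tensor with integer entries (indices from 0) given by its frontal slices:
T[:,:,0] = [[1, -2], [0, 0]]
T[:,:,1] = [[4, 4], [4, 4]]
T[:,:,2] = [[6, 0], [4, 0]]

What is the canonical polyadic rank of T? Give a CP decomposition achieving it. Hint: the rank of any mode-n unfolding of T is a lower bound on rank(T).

rank(T) = 3

Lower bound: the mode-3 unfolding of T (rows indexed by k, columns by (i,j) = (0,0), (0,1), (1,0), (1,1)) is [[1, -2, 0, 0], [4, 4, 4, 4], [6, 0, 4, 0]].
There the 3×3 minor on rows k ∈ {0, 1, 2}, columns (i,j) ∈ {(0,0), (0,1), (1,1)} is det [[1, -2, 0], [4, 4, 4], [6, 0, 0]] = -48 ≠ 0, so this unfolding has rank ≥ 3; CP rank is at least every unfolding rank, so rank(T) ≥ 3. (Unfolding ranks only ever bound the CP rank from below — rank(T) can be strictly larger than all of them — so the matching upper bound has to come from an explicit 3-term decomposition.)
Upper bound: T is a sum of 3 rank-1 terms, T = [0, 1] ⊗ [0, 1] ⊗ [0, 0, -4] + [1, 0] ⊗ [1, -2] ⊗ [1, 0, 2] + [1, 1] ⊗ [1, 1] ⊗ [0, 4, 4] (one valid choice — decompositions are not unique — normalised so each a, b is primitive with positive first nonzero entry; check it by expanding all entries), so rank(T) ≤ 3.
These bounds meet, so rank(T) = 3.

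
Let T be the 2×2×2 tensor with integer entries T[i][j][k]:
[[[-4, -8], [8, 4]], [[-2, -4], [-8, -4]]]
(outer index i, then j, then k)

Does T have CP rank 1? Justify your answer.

No

The mode-2 unfolding of T (rows indexed by j, columns by (i,k) = (0,0), (0,1), (1,0), (1,1)) is [[-4, -8, -2, -4], [8, 4, -8, -4]].
There the 2×2 minor on rows j ∈ {0, 1}, columns (i,k) ∈ {(0,0), (0,1)} is det [[-4, -8], [8, 4]] = 48 ≠ 0, so this unfolding has rank ≥ 2; CP rank is at least every unfolding rank, so rank(T) ≥ 2.
In particular rank(T) ≥ 2 > 1, so T is not rank-1.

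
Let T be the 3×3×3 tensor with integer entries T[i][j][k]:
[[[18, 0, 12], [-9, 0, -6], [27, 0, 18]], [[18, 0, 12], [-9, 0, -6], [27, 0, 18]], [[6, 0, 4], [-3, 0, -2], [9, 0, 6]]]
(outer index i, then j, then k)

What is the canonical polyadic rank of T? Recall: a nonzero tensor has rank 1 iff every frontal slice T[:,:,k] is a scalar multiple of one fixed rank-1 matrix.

1

Lower bound: T ≠ 0 (e.g. T[0,0,0] = 18), so rank(T) ≥ 1.
Upper bound: if T = a ⊗ b ⊗ c then every fibre of T is a multiple of the corresponding factor, so read the factors off the fibres through the nonzero entry T[0,0,0] = 18.
The mode-1 fibre T[:,0,0] = [18, 18, 6] gives a = [3, 3, 1] (primitive direction); the mode-2 fibre T[0,:,0] = [18, -9, 27] gives b = [2, -1, 3]; then c[k] = T[0,0,k] / (a[0]·b[0]) = [18, 0, 12] / 6 = [3, 0, 2].
Expanding [3, 3, 1] ⊗ [2, -1, 3] ⊗ [3, 0, 2] reproduces all 27 entries of T, so T = [3, 3, 1] ⊗ [2, -1, 3] ⊗ [3, 0, 2] and rank(T) ≤ 1.
These bounds meet, so rank(T) = 1.
Check entry T[0,0,2] = 12: (3)·(2)·(2) = 12.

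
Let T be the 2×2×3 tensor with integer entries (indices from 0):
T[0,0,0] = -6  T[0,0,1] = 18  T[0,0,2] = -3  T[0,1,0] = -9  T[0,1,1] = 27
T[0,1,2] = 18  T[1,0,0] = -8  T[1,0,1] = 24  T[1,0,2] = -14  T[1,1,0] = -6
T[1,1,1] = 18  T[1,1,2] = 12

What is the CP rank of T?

2

Lower bound: in the mode-3 unfolding of T (rows indexed by k, columns by (i,j)) the 2×2 minor on rows k ∈ {0, 2}, columns (i,j) ∈ {(0,0), (0,1)} is det [[-6, -9], [-3, 18]] = -135 ≠ 0, so that unfolding has rank ≥ 2 and hence rank(T) ≥ 2 (CP rank is at least every unfolding rank, though it can be larger).
Upper bound: with S_k = T[:,:,k], the two rank-1 terms a₁b₁ᵀ, a₂b₂ᵀ are the rank-1 members of the pencil x·S₀ + y·S₂.
det(x·S₀ + y·S₂) is −36·x² − 36·xy + 216·y² = (-36)·(x + 3·y)(x − 2·y), vanishing at (x:y) = (3:-1) and (2:1).
M₁ = 3·S₀ − S₂ = [[-15, -45], [-10, -30]] = (-5)·[3, 2][1, 3]ᵀ and M₂ = 2·S₀ + S₂ = [[-15, 0], [-30, 0]] = (-15)·[1, 2][1, 0]ᵀ, so take a₁ = [3, 2], b₁ = [1, 3], a₂ = [1, 2], b₂ = [1, 0].
Each slice is an integer combination of E₁ = a₁b₁ᵀ and E₂ = a₂b₂ᵀ: S₀ = −E₁ − 3·E₂, S₁ = 3·E₁ + 9·E₂, S₂ = 2·E₁ − 9·E₂; reading off coefficients, c₁ = [-1, 3, 2] and c₂ = [-3, 9, -9].
Hence T = [3, 2] ∘ [1, 3] ∘ [-1, 3, 2] + [1, 2] ∘ [1, 0] ∘ [-3, 9, -9], so rank(T) ≤ 2.
These bounds meet, so rank(T) = 2.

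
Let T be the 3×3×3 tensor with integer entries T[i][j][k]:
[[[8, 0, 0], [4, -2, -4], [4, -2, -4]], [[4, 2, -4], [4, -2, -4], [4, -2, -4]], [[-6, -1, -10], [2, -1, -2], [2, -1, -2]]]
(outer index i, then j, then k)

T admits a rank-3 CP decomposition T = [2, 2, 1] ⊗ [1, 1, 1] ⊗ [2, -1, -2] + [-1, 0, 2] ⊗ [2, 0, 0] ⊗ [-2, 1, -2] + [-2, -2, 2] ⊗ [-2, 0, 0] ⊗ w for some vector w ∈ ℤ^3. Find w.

w = [0, 1, 0]

Subtract the known terms from T to get the rank-1 residual R = [-2, -2, 2] ⊗ [-2, 0, 0] ⊗ w, so R[i,j,k] = a[i]·b[j]·w[k]. Pick indices with nonzero a[0]·b[0] = (-2)·(-2) = 4. Only the fibre through (0,0,·) is needed: R[0,0,:] = T[0,0,:] − Σₗ aₗ[0]bₗ[0]cₗ = [8, 0, 0] − (2)·(1)·[2, -1, -2] − (-1)·(2)·[-2, 1, -2] = [0, 4, 0]. Then w[k] = R[0,0,k] / 4 for each k, giving w = [0, 4, 0] / 4 = [0, 1, 0].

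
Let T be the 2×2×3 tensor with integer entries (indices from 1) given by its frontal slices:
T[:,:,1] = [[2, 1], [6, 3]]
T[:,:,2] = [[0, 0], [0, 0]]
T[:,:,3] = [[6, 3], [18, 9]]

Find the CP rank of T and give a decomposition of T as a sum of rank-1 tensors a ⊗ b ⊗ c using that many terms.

rank(T) = 1

Lower bound: T ≠ 0 (e.g. T[1,1,1] = 2), so rank(T) ≥ 1.
Upper bound: if T = a ⊗ b ⊗ c then every fibre of T is a multiple of the corresponding factor, so read the factors off the fibres through the nonzero entry T[1,1,1] = 2.
The mode-1 fibre T[:,1,1] = [2, 6] gives a = (1, 3) (primitive direction); the mode-2 fibre T[1,:,1] = [2, 1] gives b = (2, 1); then c[k] = T[1,1,k] / (a[1]·b[1]) = [2, 0, 6] / 2 = (1, 0, 3).
Expanding (1, 3) ⊗ (2, 1) ⊗ (1, 0, 3) reproduces all 12 entries of T, so T = (1, 3) ⊗ (2, 1) ⊗ (1, 0, 3) and rank(T) ≤ 1.
These bounds meet, so rank(T) = 1.
Check entry T[1,2,2] = 0: (1)·(1)·(0) = 0.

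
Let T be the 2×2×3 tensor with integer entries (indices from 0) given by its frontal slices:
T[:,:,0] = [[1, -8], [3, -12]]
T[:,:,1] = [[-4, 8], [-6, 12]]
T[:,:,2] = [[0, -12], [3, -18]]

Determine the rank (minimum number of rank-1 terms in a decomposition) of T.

2

Lower bound: the mode-1 unfolding of T (rows indexed by i, columns by (j,k) = (0,0), (0,1), (0,2), (1,0), (1,1), (1,2)) is [[1, -4, 0, -8, 8, -12], [3, -6, 3, -12, 12, -18]].
There the 2×2 minor on rows i ∈ {0, 1}, columns (j,k) ∈ {(0,0), (0,1)} is det [[1, -4], [3, -6]] = 6 ≠ 0, so this unfolding has rank ≥ 2; CP rank is at least every unfolding rank, so rank(T) ≥ 2. (Unfolding ranks only ever bound the CP rank from below — rank(T) can be strictly larger than all of them — so the matching upper bound has to come from an explicit 2-term decomposition.)
Upper bound — finding two terms. Write S_k = T[:,:,k] for the frontal slices: S₀ = [[1, -8], [3, -12]], S₁ = [[-4, 8], [-6, 12]], S₂ = [[0, -12], [3, -18]].
If T = a₁ ⊗ b₁ ⊗ c₁ + a₂ ⊗ b₂ ⊗ c₂ then each S_k = c₁[k]·a₁b₁ᵀ + c₂[k]·a₂b₂ᵀ. S₀ and S₁ are linearly independent, so a₁b₁ᵀ and a₂b₂ᵀ must span the same plane of matrices: they are the rank-1 matrices of the form x·S₀ + y·S₁.
det(x·S₀ + y·S₁) is 12·x² − 12·xy = 12·(x − y)(x), vanishing at (x:y) = (1:1) and (0:1).
M₁ = S₀ + S₁ = [[-3, 0], [-3, 0]] = (-3)·(1, 1)(1, 0)ᵀ and M₂ = S₁ = [[-4, 8], [-6, 12]] = (-2)·(2, 3)(1, -2)ᵀ, so take a₁ = (1, 1), b₁ = (1, 0), a₂ = (2, 3), b₂ = (1, -2).
Each slice is an integer combination of E₁ = a₁b₁ᵀ and E₂ = a₂b₂ᵀ: S₀ = −3·E₁ + 2·E₂, S₁ = −2·E₂, S₂ = −6·E₁ + 3·E₂; reading off coefficients, c₁ = (-3, 0, -6) and c₂ = (2, -2, 3).
Hence T = (1, 1) ⊗ (1, 0) ⊗ (-3, 0, -6) + (2, 3) ⊗ (1, -2) ⊗ (2, -2, 3), so rank(T) ≤ 2.
These bounds meet, so rank(T) = 2.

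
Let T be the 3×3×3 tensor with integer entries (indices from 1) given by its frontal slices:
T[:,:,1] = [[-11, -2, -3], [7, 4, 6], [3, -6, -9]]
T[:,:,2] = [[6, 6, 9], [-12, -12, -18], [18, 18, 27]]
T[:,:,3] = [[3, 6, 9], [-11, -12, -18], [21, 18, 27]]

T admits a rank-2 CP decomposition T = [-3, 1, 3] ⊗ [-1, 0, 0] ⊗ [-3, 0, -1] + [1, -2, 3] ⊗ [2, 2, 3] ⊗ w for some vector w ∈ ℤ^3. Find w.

w = [-1, 3, 3]

Subtract the known terms from T to get the rank-1 residual R = [1, -2, 3] ⊗ [2, 2, 3] ⊗ w, so R[i,j,k] = a[i]·b[j]·w[k]. Pick indices with nonzero a[1]·b[1] = (1)·(2) = 2. Only the fibre through (1,1,·) is needed: R[1,1,:] = T[1,1,:] − Σₗ aₗ[1]bₗ[1]cₗ = [-11, 6, 3] − (-3)·(-1)·[-3, 0, -1] = [-2, 6, 6]. Then w[k] = R[1,1,k] / 2 for each k, giving w = [-2, 6, 6] / 2 = [-1, 3, 3].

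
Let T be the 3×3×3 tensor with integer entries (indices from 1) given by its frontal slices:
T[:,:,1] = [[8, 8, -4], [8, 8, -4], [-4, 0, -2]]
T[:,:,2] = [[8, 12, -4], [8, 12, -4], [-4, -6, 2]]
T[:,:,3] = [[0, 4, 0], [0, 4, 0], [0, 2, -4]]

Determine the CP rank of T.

Lower bound: the mode-2 unfolding of T (rows indexed by j, columns by (i,k) = (1,1), (1,2), (1,3), (2,1), (2,2), (2,3), (3,1), (3,2), (3,3)) is [[8, 8, 0, 8, 8, 0, -4, -4, 0], [8, 12, 4, 8, 12, 4, 0, -6, 2], [-4, -4, 0, -4, -4, 0, -2, 2, -4]].
There the 3×3 minor on rows j ∈ {1, 2, 3}, columns (i,k) ∈ {(1,1), (1,2), (3,1)} is det [[8, 8, -4], [8, 12, 0], [-4, -4, -2]] = -128 ≠ 0, so this unfolding has rank ≥ 3; CP rank is at least every unfolding rank, so rank(T) ≥ 3. (Flattening ranks never certify an upper bound on CP rank; for that we must actually write T with 3 rank-1 terms.)
Upper bound: T is a sum of 3 rank-1 terms, T = [0, 0, 1] ⊗ [0, 1, -1] ⊗ [4, 0, 4] + [2, 2, -1] ⊗ [0, 1, 0] ⊗ [0, 2, 2] + [2, 2, -1] ⊗ [2, 2, -1] ⊗ [2, 2, 0] (written with every a and b primitive with positive leading entry and the scale carried by c; CP decompositions are not unique, and this one is verified by expanding entrywise), so rank(T) ≤ 3.
These bounds meet, so rank(T) = 3.

3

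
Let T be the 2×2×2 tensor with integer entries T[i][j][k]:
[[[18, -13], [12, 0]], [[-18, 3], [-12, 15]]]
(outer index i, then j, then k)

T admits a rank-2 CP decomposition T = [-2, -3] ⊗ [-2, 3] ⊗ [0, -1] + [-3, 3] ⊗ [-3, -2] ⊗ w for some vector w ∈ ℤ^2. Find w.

w = [2, -1]

Subtract the known terms from T to get the rank-1 residual R = [-3, 3] ⊗ [-3, -2] ⊗ w, so R[i,j,k] = a[i]·b[j]·w[k]. Pick indices with nonzero a[0]·b[0] = (-3)·(-3) = 9. Only the fibre through (0,0,·) is needed: R[0,0,:] = T[0,0,:] − Σₗ aₗ[0]bₗ[0]cₗ = [18, -13] − (-2)·(-2)·[0, -1] = [18, -9]. Then w[k] = R[0,0,k] / 9 for each k, giving w = [18, -9] / 9 = [2, -1].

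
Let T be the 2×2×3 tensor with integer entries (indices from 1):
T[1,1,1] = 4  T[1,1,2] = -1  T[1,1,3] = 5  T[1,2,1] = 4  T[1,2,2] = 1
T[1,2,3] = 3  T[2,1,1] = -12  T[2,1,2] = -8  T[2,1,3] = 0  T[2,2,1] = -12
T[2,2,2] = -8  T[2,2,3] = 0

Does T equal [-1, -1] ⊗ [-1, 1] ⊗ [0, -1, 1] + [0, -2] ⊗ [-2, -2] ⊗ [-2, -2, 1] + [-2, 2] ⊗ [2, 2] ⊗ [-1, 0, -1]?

No

Reconstruct entry (2,1,2) from the claimed factors: Σₗ aₗ[2]bₗ[1]cₗ[2] = (-1)·(-1)·(-1) + (-2)·(-2)·(-2) + (2)·(2)·(0) = -9, but T[2,1,2] = -8. The claim is false.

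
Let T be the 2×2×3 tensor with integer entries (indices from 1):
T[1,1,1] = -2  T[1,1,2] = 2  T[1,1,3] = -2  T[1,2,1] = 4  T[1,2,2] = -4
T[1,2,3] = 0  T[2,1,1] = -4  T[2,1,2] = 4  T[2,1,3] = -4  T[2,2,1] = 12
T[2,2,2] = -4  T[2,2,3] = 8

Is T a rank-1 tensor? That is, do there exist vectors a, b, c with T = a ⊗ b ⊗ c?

No

The mode-3 unfolding of T (rows indexed by k, columns by (i,j) = (1,1), (1,2), (2,1), (2,2)) is [[-2, 4, -4, 12], [2, -4, 4, -4], [-2, 0, -4, 8]].
There the 3×3 minor on rows k ∈ {1, 2, 3}, columns (i,j) ∈ {(1,1), (1,2), (2,2)} is det [[-2, 4, 12], [2, -4, -4], [-2, 0, 8]] = -64 ≠ 0, so this unfolding has rank ≥ 3; CP rank is at least every unfolding rank, so rank(T) ≥ 3.
In particular rank(T) ≥ 3 > 1, so T is not rank-1.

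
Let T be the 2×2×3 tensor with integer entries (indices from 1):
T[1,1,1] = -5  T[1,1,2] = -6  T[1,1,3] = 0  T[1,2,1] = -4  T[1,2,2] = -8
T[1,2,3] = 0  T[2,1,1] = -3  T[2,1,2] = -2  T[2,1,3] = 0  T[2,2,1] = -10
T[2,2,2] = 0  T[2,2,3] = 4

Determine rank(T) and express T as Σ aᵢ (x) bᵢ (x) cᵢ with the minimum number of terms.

Lower bound: the mode-3 unfolding of T (rows indexed by k, columns by (i,j) = (1,1), (1,2), (2,1), (2,2)) is [[-5, -4, -3, -10], [-6, -8, -2, 0], [0, 0, 0, 4]].
There the 3×3 minor on rows k ∈ {1, 2, 3}, columns (i,j) ∈ {(1,1), (1,2), (2,2)} is det [[-5, -4, -10], [-6, -8, 0], [0, 0, 4]] = 64 ≠ 0, so this unfolding has rank ≥ 3; CP rank is at least every unfolding rank, so rank(T) ≥ 3. (Flattening ranks never certify an upper bound on CP rank; for that we must actually write T with 3 rank-1 terms.)
Upper bound: T is a sum of 3 rank-1 terms, T = [0, 1] (x) [0, 1] (x) [-8, 4, 4] + [1, 1] (x) [1, 0] (x) [-1, 2, 0] + [2, 1] (x) [1, 1] (x) [-2, -4, 0] (written with every a and b primitive with positive leading entry and the scale carried by c; CP decompositions are not unique, and this one is verified by expanding entrywise), so rank(T) ≤ 3.
These bounds meet, so rank(T) = 3.

rank(T) = 3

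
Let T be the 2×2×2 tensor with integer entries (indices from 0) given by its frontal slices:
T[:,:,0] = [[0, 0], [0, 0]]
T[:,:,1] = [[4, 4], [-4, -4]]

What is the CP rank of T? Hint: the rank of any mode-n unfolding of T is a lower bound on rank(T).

1

Lower bound: T ≠ 0 (e.g. T[0,0,1] = 4), so rank(T) ≥ 1.
Upper bound: if T = a ∘ b ∘ c then every fibre of T is a multiple of the corresponding factor, so read the factors off the fibres through the nonzero entry T[0,0,1] = 4.
The mode-1 fibre T[:,0,1] = [4, -4] gives a = [1, -1] (primitive direction); the mode-2 fibre T[0,:,1] = [4, 4] gives b = [1, 1]; then c[k] = T[0,0,k] / (a[0]·b[0]) = [0, 4] / 1 = [0, 4].
Expanding [1, -1] ∘ [1, 1] ∘ [0, 4] reproduces all 8 entries of T, so T = [1, -1] ∘ [1, 1] ∘ [0, 4] and rank(T) ≤ 1.
These bounds meet, so rank(T) = 1.
Check entry T[1,1,1] = -4: (-1)·(1)·(4) = -4.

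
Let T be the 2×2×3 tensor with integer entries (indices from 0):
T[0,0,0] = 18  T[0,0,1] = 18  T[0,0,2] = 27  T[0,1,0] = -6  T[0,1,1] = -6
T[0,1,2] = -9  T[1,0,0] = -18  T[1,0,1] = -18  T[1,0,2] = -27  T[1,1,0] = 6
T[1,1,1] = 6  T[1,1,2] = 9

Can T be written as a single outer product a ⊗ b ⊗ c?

If T = a ⊗ b ⊗ c then every fibre of T is a multiple of the corresponding factor, so read the factors off the fibres through the nonzero entry T[0,0,0] = 18.
The mode-1 fibre T[:,0,0] = [18, -18] gives a = [1, -1] (primitive direction); the mode-2 fibre T[0,:,0] = [18, -6] gives b = [3, -1]; then c[k] = T[0,0,k] / (a[0]·b[0]) = [18, 18, 27] / 3 = [6, 6, 9].
Expanding [1, -1] ⊗ [3, -1] ⊗ [6, 6, 9] reproduces all 12 entries of T, so T = [1, -1] ⊗ [3, -1] ⊗ [6, 6, 9] and rank(T) ≤ 1.
Equivalently every frontal slice T[:,:,k] is c[k] times the rank-1 matrix [1, -1] ⊗ [3, -1]. So T has rank 1 (it is nonzero).

Yes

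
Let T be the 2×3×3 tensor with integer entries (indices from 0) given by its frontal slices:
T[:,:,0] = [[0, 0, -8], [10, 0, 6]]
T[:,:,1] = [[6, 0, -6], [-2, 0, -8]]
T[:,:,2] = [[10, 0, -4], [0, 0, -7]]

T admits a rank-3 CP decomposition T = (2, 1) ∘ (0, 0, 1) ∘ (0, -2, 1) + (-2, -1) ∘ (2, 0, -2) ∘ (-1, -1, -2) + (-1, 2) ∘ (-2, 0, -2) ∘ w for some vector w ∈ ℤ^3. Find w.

w = (-2, 1, 1)

Subtract the known terms from T to get the rank-1 residual R = (-1, 2) ∘ (-2, 0, -2) ∘ w, so R[i,j,k] = a[i]·b[j]·w[k]. Pick indices with nonzero a[0]·b[0] = (-1)·(-2) = 2. Only the fibre through (0,0,·) is needed: R[0,0,:] = T[0,0,:] − Σₗ aₗ[0]bₗ[0]cₗ = [0, 6, 10] − (2)·(0)·(0, -2, 1) − (-2)·(2)·(-1, -1, -2) = [-4, 2, 2]. Then w[k] = R[0,0,k] / 2 for each k, giving w = [-4, 2, 2] / 2 = (-2, 1, 1).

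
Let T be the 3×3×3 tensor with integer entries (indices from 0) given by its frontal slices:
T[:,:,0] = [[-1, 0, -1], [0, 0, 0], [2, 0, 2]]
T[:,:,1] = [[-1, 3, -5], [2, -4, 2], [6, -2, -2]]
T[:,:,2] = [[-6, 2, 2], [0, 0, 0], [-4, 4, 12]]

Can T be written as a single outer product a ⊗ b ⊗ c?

No

The mode-2 unfolding of T (rows indexed by j, columns by (i,k) = (0,0), (0,1), (0,2), (1,0), (1,1), (1,2), (2,0), (2,1), (2,2)) is [[-1, -1, -6, 0, 2, 0, 2, 6, -4], [0, 3, 2, 0, -4, 0, 0, -2, 4], [-1, -5, 2, 0, 2, 0, 2, -2, 12]].
There the 3×3 minor on rows j ∈ {0, 1, 2}, columns (i,k) ∈ {(0,0), (0,1), (0,2)} is det [[-1, -1, -6], [0, 3, 2], [-1, -5, 2]] = -32 ≠ 0, so this unfolding has rank ≥ 3; CP rank is at least every unfolding rank, so rank(T) ≥ 3.
In particular rank(T) ≥ 3 > 1, so T is not rank-1.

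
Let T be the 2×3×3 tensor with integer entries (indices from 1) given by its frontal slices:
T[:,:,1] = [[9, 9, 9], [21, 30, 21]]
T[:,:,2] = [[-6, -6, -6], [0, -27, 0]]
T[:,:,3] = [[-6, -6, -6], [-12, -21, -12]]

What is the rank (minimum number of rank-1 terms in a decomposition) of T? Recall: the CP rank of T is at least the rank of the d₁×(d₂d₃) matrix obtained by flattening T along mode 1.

Lower bound: in the mode-2 unfolding of T (rows indexed by j, columns by (i,k)) the 2×2 minor on rows j ∈ {1, 2}, columns (i,k) ∈ {(1,1), (2,1)} is det [[9, 21], [9, 30]] = 81 ≠ 0, so that unfolding has rank ≥ 2 and hence rank(T) ≥ 2 (CP rank is at least every unfolding rank, though it can be larger).
Upper bound: with S_k = T[:,:,k], the two rank-1 terms a₁b₁ᵀ, a₂b₂ᵀ are the rank-1 members of the pencil x·S₁ + y·S₂.
The 2×2 minor of x·S₁ + y·S₂ on rows {1,2}, columns {1,2} is 81·x² − 297·xy + 162·y² = 27·(x − 3·y)(3·x − 2·y), vanishing at (x:y) = (3:1) and (2:3).
M₁ = 3·S₁ + S₂ = [[21, 21, 21], [63, 63, 63]] = 21·(1, 3)(1, 1, 1)ᵀ and M₂ = 2·S₁ + 3·S₂ = [[0, 0, 0], [42, -21, 42]] = 21·(0, 1)(2, -1, 2)ᵀ, so take a₁ = (1, 3), b₁ = (1, 1, 1), a₂ = (0, 1), b₂ = (2, -1, 2).
Each slice is an integer combination of E₁ = a₁b₁ᵀ and E₂ = a₂b₂ᵀ: S₁ = 9·E₁ − 3·E₂, S₂ = −6·E₁ + 9·E₂, S₃ = −6·E₁ + 3·E₂; reading off coefficients, c₁ = (9, -6, -6) and c₂ = (-3, 9, 3).
Hence T = (1, 3) ⊗ (1, 1, 1) ⊗ (9, -6, -6) + (0, 1) ⊗ (2, -1, 2) ⊗ (-3, 9, 3), so rank(T) ≤ 2.
These bounds meet, so rank(T) = 2.

2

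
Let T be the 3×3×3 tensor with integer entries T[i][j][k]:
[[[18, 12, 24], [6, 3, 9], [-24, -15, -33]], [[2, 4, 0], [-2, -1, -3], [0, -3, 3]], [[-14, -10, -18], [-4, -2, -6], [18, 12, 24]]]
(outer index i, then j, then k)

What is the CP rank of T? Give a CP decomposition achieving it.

Lower bound: the mode-2 unfolding of T (rows indexed by j, columns by (i,k) = (0,0), (0,1), (0,2), (1,0), (1,1), (1,2), (2,0), (2,1), (2,2)) is [[18, 12, 24, 2, 4, 0, -14, -10, -18], [6, 3, 9, -2, -1, -3, -4, -2, -6], [-24, -15, -33, 0, -3, 3, 18, 12, 24]].
There the 2×2 minor on rows j ∈ {0, 1}, columns (i,k) ∈ {(0,0), (0,1)} is det [[18, 12], [6, 3]] = -18 ≠ 0, so this unfolding has rank ≥ 2; CP rank is at least every unfolding rank, so rank(T) ≥ 2. (Unfolding ranks only ever bound the CP rank from below — rank(T) can be strictly larger than all of them — so the matching upper bound has to come from an explicit 2-term decomposition.)
Upper bound — finding two terms. Write S_k = T[:,:,k] for the frontal slices: S₀ = [[18, 6, -24], [2, -2, 0], [-14, -4, 18]], S₁ = [[12, 3, -15], [4, -1, -3], [-10, -2, 12]], S₂ = [[24, 9, -33], [0, -3, 3], [-18, -6, 24]].
If T = a₁ ⊗ b₁ ⊗ c₁ + a₂ ⊗ b₂ ⊗ c₂ then each S_k = c₁[k]·a₁b₁ᵀ + c₂[k]·a₂b₂ᵀ. S₀ and S₁ are linearly independent, so a₁b₁ᵀ and a₂b₂ᵀ must span the same plane of matrices: they are the rank-1 matrices of the form x·S₀ + y·S₁.
The 2×2 minor of x·S₀ + y·S₁ on rows {0,1}, columns {0,1} is −48·x² − 72·xy − 24·y² = (-24)·(x + y)(2·x + y), vanishing at (x:y) = (1:-1) and (1:-2).
M₁ = S₀ − S₁ = [[6, 3, -9], [-2, -1, 3], [-4, -2, 6]] = [3, -1, -2][2, 1, -3]ᵀ and M₂ = S₀ − 2·S₁ = [[-6, 0, 6], [-6, 0, 6], [6, 0, -6]] = (-6)·[1, 1, -1][1, 0, -1]ᵀ, so take a₁ = [3, -1, -2], b₁ = [2, 1, -3], a₂ = [1, 1, -1], b₂ = [1, 0, -1].
Each slice is an integer combination of E₁ = a₁b₁ᵀ and E₂ = a₂b₂ᵀ: S₀ = 2·E₁ + 6·E₂, S₁ = E₁ + 6·E₂, S₂ = 3·E₁ + 6·E₂; reading off coefficients, c₁ = [2, 1, 3] and c₂ = [6, 6, 6].
Hence T = [3, -1, -2] ⊗ [2, 1, -3] ⊗ [2, 1, 3] + [1, 1, -1] ⊗ [1, 0, -1] ⊗ [6, 6, 6], so rank(T) ≤ 2.
These bounds meet, so rank(T) = 2.
Check entry T[2,2,2] = 24: (-2)·(-3)·(3) + (-1)·(-1)·(6) = 24.

rank(T) = 2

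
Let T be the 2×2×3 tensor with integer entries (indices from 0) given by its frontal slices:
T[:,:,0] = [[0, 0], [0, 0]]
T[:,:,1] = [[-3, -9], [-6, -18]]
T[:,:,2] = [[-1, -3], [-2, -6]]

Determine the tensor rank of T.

1

Lower bound: T ≠ 0 (e.g. T[0,0,1] = -3), so rank(T) ≥ 1.
Upper bound: if T = a ∘ b ∘ c then every fibre of T is a multiple of the corresponding factor, so read the factors off the fibres through the nonzero entry T[0,0,1] = -3.
The mode-1 fibre T[:,0,1] = [-3, -6] gives a = (1, 2) (primitive direction); the mode-2 fibre T[0,:,1] = [-3, -9] gives b = (1, 3); then c[k] = T[0,0,k] / (a[0]·b[0]) = [0, -3, -1] / 1 = (0, -3, -1).
Expanding (1, 2) ∘ (1, 3) ∘ (0, -3, -1) reproduces all 12 entries of T, so T = (1, 2) ∘ (1, 3) ∘ (0, -3, -1) and rank(T) ≤ 1.
These bounds meet, so rank(T) = 1.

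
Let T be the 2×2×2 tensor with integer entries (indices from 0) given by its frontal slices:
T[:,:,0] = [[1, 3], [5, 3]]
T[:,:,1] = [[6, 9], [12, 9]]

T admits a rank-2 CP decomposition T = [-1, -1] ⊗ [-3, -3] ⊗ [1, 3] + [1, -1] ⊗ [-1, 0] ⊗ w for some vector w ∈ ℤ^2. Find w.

Subtract the known terms from T to get the rank-1 residual R = [1, -1] ⊗ [-1, 0] ⊗ w, so R[i,j,k] = a[i]·b[j]·w[k]. Pick indices with nonzero a[0]·b[0] = (1)·(-1) = -1. Only the fibre through (0,0,·) is needed: R[0,0,:] = T[0,0,:] − Σₗ aₗ[0]bₗ[0]cₗ = [1, 6] − (-1)·(-3)·[1, 3] = [-2, -3]. Then w[k] = R[0,0,k] / -1 for each k, giving w = [-2, -3] / -1 = [2, 3].

w = [2, 3]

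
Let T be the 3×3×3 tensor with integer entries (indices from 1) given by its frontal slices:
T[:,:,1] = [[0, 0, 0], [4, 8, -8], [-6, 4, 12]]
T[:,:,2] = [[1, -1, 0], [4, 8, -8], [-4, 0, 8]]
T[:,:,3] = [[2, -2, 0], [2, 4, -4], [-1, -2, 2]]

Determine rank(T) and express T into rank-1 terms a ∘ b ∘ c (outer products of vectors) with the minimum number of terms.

Lower bound: in the mode-3 unfolding of T (rows indexed by k, columns by (i,j)) the 3×3 minor on rows k ∈ {1, 2, 3}, columns (i,j) ∈ {(1,1), (2,1), (3,1)} is det [[0, 4, -6], [1, 4, -4], [2, 2, -1]] = 8 ≠ 0, so that unfolding has rank ≥ 3 and hence rank(T) ≥ 3 (CP rank is at least every unfolding rank, though it can be larger).
Upper bound: T is a sum of 3 rank-1 terms, T = [0, 0, 1] ∘ [1, -2, -2] ∘ [-4, -2, 0] + [0, 2, -1] ∘ [1, 2, -2] ∘ [2, 2, 1] + [1, 0, 0] ∘ [1, -1, 0] ∘ [0, 1, 2] (written with every a and b primitive with positive leading entry and the scale carried by c; CP decompositions are not unique, and this one is verified by expanding entrywise), so rank(T) ≤ 3.
These bounds meet, so rank(T) = 3.

rank(T) = 3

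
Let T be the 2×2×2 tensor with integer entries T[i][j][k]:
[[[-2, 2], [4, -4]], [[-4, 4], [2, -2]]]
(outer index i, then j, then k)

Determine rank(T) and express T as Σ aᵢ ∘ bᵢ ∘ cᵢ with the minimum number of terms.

Lower bound: the mode-2 unfolding of T (rows indexed by j, columns by (i,k) = (0,0), (0,1), (1,0), (1,1)) is [[-2, 2, -4, 4], [4, -4, 2, -2]].
There the 2×2 minor on rows j ∈ {0, 1}, columns (i,k) ∈ {(0,0), (1,0)} is det [[-2, -4], [4, 2]] = 12 ≠ 0, so this unfolding has rank ≥ 2; CP rank is at least every unfolding rank, so rank(T) ≥ 2. (This is only a lower bound: in general the CP rank may exceed every unfolding rank, so we still need to exhibit 2 rank-1 terms summing to T.)
Upper bound — finding two terms. Every mode-3 slice of T is a multiple of one matrix: T[:,:,k] = c[k]·M with c = [1, -1] and M = [[-2, 4], [-4, 2]] (rows indexed by i, columns by j). So it suffices to write M as a sum of two rank-1 matrices.
Splitting M by its rows (i = 0, 1), M = [1, 0][-2, 4]ᵀ + [0, 1][-4, 2]ᵀ.
Hence T = [1, 0] ∘ [-2, 4] ∘ [1, -1] + [0, 1] ∘ [-4, 2] ∘ [1, -1], so rank(T) ≤ 2.
These bounds meet, so rank(T) = 2.

rank(T) = 2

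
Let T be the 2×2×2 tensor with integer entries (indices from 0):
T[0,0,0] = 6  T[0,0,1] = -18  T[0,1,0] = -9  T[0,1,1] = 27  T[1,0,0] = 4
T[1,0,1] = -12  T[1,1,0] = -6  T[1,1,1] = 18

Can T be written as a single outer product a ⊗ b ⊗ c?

Yes

The mode-1 fibre T[:,0,0] = [6, 4] gives a = [3, 2] (primitive direction); the mode-2 fibre T[0,:,0] = [6, -9] gives b = [2, -3]; then c[k] = T[0,0,k] / (a[0]·b[0]) = [6, -18] / 6 = [1, -3].
Expanding [3, 2] ⊗ [2, -3] ⊗ [1, -3] reproduces all 8 entries of T, so T = [3, 2] ⊗ [2, -3] ⊗ [1, -3] and rank(T) ≤ 1.
Equivalently every frontal slice T[:,:,k] is c[k] times the rank-1 matrix [3, 2] ⊗ [2, -3]. So T has rank 1 (it is nonzero).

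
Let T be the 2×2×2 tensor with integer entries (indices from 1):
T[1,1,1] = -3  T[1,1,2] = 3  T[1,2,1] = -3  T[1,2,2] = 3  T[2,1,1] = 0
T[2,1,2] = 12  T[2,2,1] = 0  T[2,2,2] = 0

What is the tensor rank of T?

2

Lower bound: in the mode-2 unfolding of T (rows indexed by j, columns by (i,k)) the 2×2 minor on rows j ∈ {1, 2}, columns (i,k) ∈ {(1,1), (2,2)} is det [[-3, 12], [-3, 0]] = 36 ≠ 0, so that unfolding has rank ≥ 2 and hence rank(T) ≥ 2 (CP rank is at least every unfolding rank, though it can be larger).
Upper bound: with S_k = T[:,:,k], the two rank-1 terms a₁b₁ᵀ, a₂b₂ᵀ are the rank-1 members of the pencil x·S₁ + y·S₂.
det(x·S₁ + y·S₂) is 36·xy − 36·y² = 36·(x − y)(y), vanishing at (x:y) = (1:1) and (1:0).
M₁ = S₁ + S₂ = [[0, 0], [12, 0]] = 12·[0, 1][1, 0]ᵀ and M₂ = S₁ = [[-3, -3], [0, 0]] = (-3)·[1, 0][1, 1]ᵀ, so take a₁ = [0, 1], b₁ = [1, 0], a₂ = [1, 0], b₂ = [1, 1].
Each slice is an integer combination of E₁ = a₁b₁ᵀ and E₂ = a₂b₂ᵀ: S₁ = −3·E₂, S₂ = 12·E₁ + 3·E₂; reading off coefficients, c₁ = [0, 12] and c₂ = [-3, 3].
Hence T = [0, 1] (x) [1, 0] (x) [0, 12] + [1, 0] (x) [1, 1] (x) [-3, 3], so rank(T) ≤ 2.
These bounds meet, so rank(T) = 2.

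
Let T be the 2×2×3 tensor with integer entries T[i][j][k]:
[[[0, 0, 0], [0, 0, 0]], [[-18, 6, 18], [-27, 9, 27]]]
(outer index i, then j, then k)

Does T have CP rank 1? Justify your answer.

If T = a ⊗ b ⊗ c then every fibre of T is a multiple of the corresponding factor, so read the factors off the fibres through the nonzero entry T[1,0,0] = -18.
The mode-1 fibre T[:,0,0] = [0, -18] gives a = (0, 1) (primitive direction); the mode-2 fibre T[1,:,0] = [-18, -27] gives b = (2, 3); then c[k] = T[1,0,k] / (a[1]·b[0]) = [-18, 6, 18] / 2 = (-9, 3, 9).
Expanding (0, 1) ⊗ (2, 3) ⊗ (-9, 3, 9) reproduces all 12 entries of T, so T = (0, 1) ⊗ (2, 3) ⊗ (-9, 3, 9) and rank(T) ≤ 1.
Equivalently every frontal slice T[:,:,k] is c[k] times the rank-1 matrix (0, 1) ⊗ (2, 3). So T has rank 1 (it is nonzero).

Yes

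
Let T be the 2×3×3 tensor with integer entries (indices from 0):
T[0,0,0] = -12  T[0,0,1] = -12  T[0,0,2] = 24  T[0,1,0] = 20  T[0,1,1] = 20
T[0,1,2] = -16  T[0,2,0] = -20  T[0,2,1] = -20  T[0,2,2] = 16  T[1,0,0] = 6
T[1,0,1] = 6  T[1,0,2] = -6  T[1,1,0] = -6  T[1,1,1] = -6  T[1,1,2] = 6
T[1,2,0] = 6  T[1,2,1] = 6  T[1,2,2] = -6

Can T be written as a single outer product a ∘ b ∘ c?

The mode-3 unfolding of T (rows indexed by k, columns by (i,j) = (0,0), (0,1), (0,2), (1,0), (1,1), (1,2)) is [[-12, 20, -20, 6, -6, 6], [-12, 20, -20, 6, -6, 6], [24, -16, 16, -6, 6, -6]].
There the 2×2 minor on rows k ∈ {0, 2}, columns (i,j) ∈ {(0,0), (0,1)} is det [[-12, 20], [24, -16]] = -288 ≠ 0, so this unfolding has rank ≥ 2; CP rank is at least every unfolding rank, so rank(T) ≥ 2.
In particular rank(T) ≥ 2 > 1, so T is not rank-1.

No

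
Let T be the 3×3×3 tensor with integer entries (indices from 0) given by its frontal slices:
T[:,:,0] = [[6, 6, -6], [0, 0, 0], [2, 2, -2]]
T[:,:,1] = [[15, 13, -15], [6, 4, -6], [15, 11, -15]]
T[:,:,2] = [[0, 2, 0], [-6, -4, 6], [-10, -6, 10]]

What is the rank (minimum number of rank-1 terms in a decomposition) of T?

2

Lower bound: in the mode-1 unfolding of T (rows indexed by i, columns by (j,k)) the 2×2 minor on rows i ∈ {0, 1}, columns (j,k) ∈ {(0,0), (0,1)} is det [[6, 15], [0, 6]] = 36 ≠ 0, so that unfolding has rank ≥ 2 and hence rank(T) ≥ 2 (CP rank is at least every unfolding rank, though it can be larger).
Upper bound: with S_k = T[:,:,k], the two rank-1 terms a₁b₁ᵀ, a₂b₂ᵀ are the rank-1 members of the pencil x·S₀ + y·S₁.
The 2×2 minor of x·S₀ + y·S₁ on rows {0,1}, columns {0,1} is −12·xy − 18·y² = (-6)·(2·x + 3·y)(y), vanishing at (x:y) = (3:-2) and (1:0).
M₁ = 3·S₀ − 2·S₁ = [[-12, -8, 12], [-12, -8, 12], [-24, -16, 24]] = (-4)·[1, 1, 2][3, 2, -3]ᵀ and M₂ = S₀ = [[6, 6, -6], [0, 0, 0], [2, 2, -2]] = 2·[3, 0, 1][1, 1, -1]ᵀ, so take a₁ = [1, 1, 2], b₁ = [3, 2, -3], a₂ = [3, 0, 1], b₂ = [1, 1, -1].
Each slice is an integer combination of E₁ = a₁b₁ᵀ and E₂ = a₂b₂ᵀ: S₀ = 2·E₂, S₁ = 2·E₁ + 3·E₂, S₂ = −2·E₁ + 2·E₂; reading off coefficients, c₁ = [0, 2, -2] and c₂ = [2, 3, 2].
Hence T = [1, 1, 2] ⊗ [3, 2, -3] ⊗ [0, 2, -2] + [3, 0, 1] ⊗ [1, 1, -1] ⊗ [2, 3, 2], so rank(T) ≤ 2.
These bounds meet, so rank(T) = 2.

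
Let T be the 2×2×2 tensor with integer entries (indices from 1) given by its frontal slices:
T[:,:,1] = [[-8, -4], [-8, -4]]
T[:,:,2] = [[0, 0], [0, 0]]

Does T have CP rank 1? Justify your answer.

If T = a (x) b (x) c then every fibre of T is a multiple of the corresponding factor, so read the factors off the fibres through the nonzero entry T[1,1,1] = -8.
The mode-1 fibre T[:,1,1] = [-8, -8] gives a = (1, 1) (primitive direction); the mode-2 fibre T[1,:,1] = [-8, -4] gives b = (2, 1); then c[k] = T[1,1,k] / (a[1]·b[1]) = [-8, 0] / 2 = (-4, 0).
Expanding (1, 1) (x) (2, 1) (x) (-4, 0) reproduces all 8 entries of T, so T = (1, 1) (x) (2, 1) (x) (-4, 0) and rank(T) ≤ 1.
Equivalently every frontal slice T[:,:,k] is c[k] times the rank-1 matrix (1, 1) (x) (2, 1). So T has rank 1 (it is nonzero).

Yes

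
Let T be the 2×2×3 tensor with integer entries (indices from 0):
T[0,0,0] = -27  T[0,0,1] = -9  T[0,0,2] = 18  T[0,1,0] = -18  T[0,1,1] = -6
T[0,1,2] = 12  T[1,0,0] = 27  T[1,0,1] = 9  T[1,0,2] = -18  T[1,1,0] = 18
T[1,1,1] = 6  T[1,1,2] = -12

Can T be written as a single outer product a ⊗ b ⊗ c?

The mode-1 fibre T[:,0,0] = [-27, 27] gives a = [1, -1] (primitive direction); the mode-2 fibre T[0,:,0] = [-27, -18] gives b = [3, 2]; then c[k] = T[0,0,k] / (a[0]·b[0]) = [-27, -9, 18] / 3 = [-9, -3, 6].
Expanding [1, -1] ⊗ [3, 2] ⊗ [-9, -3, 6] reproduces all 12 entries of T, so T = [1, -1] ⊗ [3, 2] ⊗ [-9, -3, 6] and rank(T) ≤ 1.
Equivalently every frontal slice T[:,:,k] is c[k] times the rank-1 matrix [1, -1] ⊗ [3, 2]. So T has rank 1 (it is nonzero).

Yes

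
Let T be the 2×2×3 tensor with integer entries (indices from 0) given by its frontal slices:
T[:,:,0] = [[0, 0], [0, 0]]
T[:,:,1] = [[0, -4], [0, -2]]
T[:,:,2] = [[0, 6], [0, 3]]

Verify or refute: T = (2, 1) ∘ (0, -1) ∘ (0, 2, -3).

Reconstruct entrywise from the claimed factors. For example, T[1,0,1] = 0 and Σₗ aₗ[1]bₗ[0]cₗ[1] = (1)·(0)·(2) = 0; checking all 12 entries, every one matches. The claim holds.

Yes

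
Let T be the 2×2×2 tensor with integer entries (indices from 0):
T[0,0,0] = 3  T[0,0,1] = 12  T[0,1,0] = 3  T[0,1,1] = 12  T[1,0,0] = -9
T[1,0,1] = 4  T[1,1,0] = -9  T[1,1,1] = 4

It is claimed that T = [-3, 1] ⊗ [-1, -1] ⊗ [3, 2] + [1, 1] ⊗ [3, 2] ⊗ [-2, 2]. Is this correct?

No

Reconstruct entry (0,1,0) from the claimed factors: Σₗ aₗ[0]bₗ[1]cₗ[0] = (-3)·(-1)·(3) + (1)·(2)·(-2) = 5, but T[0,1,0] = 3. The claim is false.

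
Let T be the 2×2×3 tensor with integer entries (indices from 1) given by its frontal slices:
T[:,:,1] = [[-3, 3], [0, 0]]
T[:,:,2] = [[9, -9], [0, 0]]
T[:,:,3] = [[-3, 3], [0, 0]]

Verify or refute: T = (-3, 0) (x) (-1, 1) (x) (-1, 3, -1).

Reconstruct entrywise from the claimed factors. For example, T[2,1,1] = 0 and Σₗ aₗ[2]bₗ[1]cₗ[1] = (0)·(-1)·(-1) = 0; checking all 12 entries, every one matches. The claim holds.

Yes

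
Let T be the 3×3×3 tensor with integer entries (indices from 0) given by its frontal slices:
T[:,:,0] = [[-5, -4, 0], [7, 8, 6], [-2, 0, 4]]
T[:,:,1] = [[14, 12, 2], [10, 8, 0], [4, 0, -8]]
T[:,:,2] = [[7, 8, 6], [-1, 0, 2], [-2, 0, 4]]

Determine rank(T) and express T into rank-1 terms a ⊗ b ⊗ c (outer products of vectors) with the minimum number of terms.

rank(T) = 3

Lower bound: the mode-3 unfolding of T (rows indexed by k, columns by (i,j) = (0,0), (0,1), (0,2), (1,0), (1,1), (1,2), (2,0), (2,1), (2,2)) is [[-5, -4, 0, 7, 8, 6, -2, 0, 4], [14, 12, 2, 10, 8, 0, 4, 0, -8], [7, 8, 6, -1, 0, 2, -2, 0, 4]].
There the 3×3 minor on rows k ∈ {0, 1, 2}, columns (i,j) ∈ {(0,0), (0,1), (1,0)} is det [[-5, -4, 7], [14, 12, 10], [7, 8, -1]] = 320 ≠ 0, so this unfolding has rank ≥ 3; CP rank is at least every unfolding rank, so rank(T) ≥ 3. (Unfolding ranks only ever bound the CP rank from below — rank(T) can be strictly larger than all of them — so the matching upper bound has to come from an explicit 3-term decomposition.)
Upper bound: T is a sum of 3 rank-1 terms, T = [1, 0, 0] ⊗ [2, 2, 1] ⊗ [-4, 4, 4] + [1, 1, 2] ⊗ [1, 0, -2] ⊗ [-1, 2, -1] + [1, 2, 0] ⊗ [2, 2, 1] ⊗ [2, 2, 0] (written with every a and b primitive with positive leading entry and the scale carried by c; CP decompositions are not unique, and this one is verified by expanding entrywise), so rank(T) ≤ 3.
These bounds meet, so rank(T) = 3.
Check entry T[2,2,2] = 4: (0)·(1)·(4) + (2)·(-2)·(-1) + (0)·(1)·(0) = 4.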